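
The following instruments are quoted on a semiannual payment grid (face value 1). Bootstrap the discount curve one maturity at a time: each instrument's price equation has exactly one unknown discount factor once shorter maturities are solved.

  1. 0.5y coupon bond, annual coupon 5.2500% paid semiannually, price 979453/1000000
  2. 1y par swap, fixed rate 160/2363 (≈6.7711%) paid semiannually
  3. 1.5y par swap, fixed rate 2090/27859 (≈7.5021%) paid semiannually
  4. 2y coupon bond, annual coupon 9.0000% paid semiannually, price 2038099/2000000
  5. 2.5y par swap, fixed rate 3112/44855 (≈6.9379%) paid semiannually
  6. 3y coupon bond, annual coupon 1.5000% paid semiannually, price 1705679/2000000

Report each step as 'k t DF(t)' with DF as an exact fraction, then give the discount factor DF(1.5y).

step 1 [0.5y] bond c/2=21/800: DF=(979453/1000000 − 21/800·(0))/(1+21/800) = 1193/1250 ≈ 0.954400
step 2 [1y] swap r/2=80/2363: DF=(1 − 80/2363·(0.954400))/(1+80/2363) = 117/125 ≈ 0.936000
step 3 [1.5y] swap r/2=1045/27859: DF=(1 − 1045/27859·(0.954400+0.936000))/(1+1045/27859) = 1791/2000 ≈ 0.895500
step 4 [2y] bond c/2=9/200: DF=(2038099/2000000 − 9/200·(0.954400+0.936000+0.895500))/(1+9/200) = 1069/1250 ≈ 0.855200
step 5 [2.5y] swap r/2=1556/44855: DF=(1 − 1556/44855·(0.954400+0.936000+0.895500+0.855200))/(1+1556/44855) = 2111/2500 ≈ 0.844400
step 6 [3y] bond c/2=3/400: DF=(1705679/2000000 − 3/400·(0.954400+0.936000+0.895500+0.855200+0.844400))/(1+3/400) = 8131/10000 ≈ 0.813100

1 1/2 1193/1250
2 1 117/125
3 3/2 1791/2000
4 2 1069/1250
5 5/2 2111/2500
6 3 8131/10000
DF(1.5y) = 1791/2000 ≈ 0.895500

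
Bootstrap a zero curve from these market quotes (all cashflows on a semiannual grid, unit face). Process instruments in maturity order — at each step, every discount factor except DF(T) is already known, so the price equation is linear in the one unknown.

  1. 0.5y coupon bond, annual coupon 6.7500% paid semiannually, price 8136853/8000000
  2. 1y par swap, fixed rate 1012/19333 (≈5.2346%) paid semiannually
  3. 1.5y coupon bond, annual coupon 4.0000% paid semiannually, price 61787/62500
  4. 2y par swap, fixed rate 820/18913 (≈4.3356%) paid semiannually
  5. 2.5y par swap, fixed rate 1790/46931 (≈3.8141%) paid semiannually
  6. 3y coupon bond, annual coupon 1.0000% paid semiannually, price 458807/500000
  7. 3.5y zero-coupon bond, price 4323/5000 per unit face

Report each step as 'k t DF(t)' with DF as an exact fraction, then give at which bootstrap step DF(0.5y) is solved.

step 1 [0.5y] bond c/2=27/800: DF=(8136853/8000000 − 27/800·(0))/(1+27/800) = 9839/10000 ≈ 0.983900
step 2 [1y] swap r/2=506/19333: DF=(1 − 506/19333·(0.983900))/(1+506/19333) = 4747/5000 ≈ 0.949400
step 3 [1.5y] bond c/2=1/50: DF=(61787/62500 − 1/50·(0.983900+0.949400))/(1+1/50) = 9313/10000 ≈ 0.931300
step 4 [2y] swap r/2=410/18913: DF=(1 − 410/18913·(0.983900+0.949400+0.931300))/(1+410/18913) = 459/500 ≈ 0.918000
step 5 [2.5y] swap r/2=895/46931: DF=(1 − 895/46931·(0.983900+0.949400+0.931300+0.918000))/(1+895/46931) = 1821/2000 ≈ 0.910500
step 6 [3y] bond c/2=1/200: DF=(458807/500000 − 1/200·(0.983900+0.949400+0.931300+0.918000+0.910500))/(1+1/200) = 8897/10000 ≈ 0.889700
step 7 [3.5y] zero: DF = P = 4323/5000 ≈ 0.864600

1 1/2 9839/10000
2 1 4747/5000
3 3/2 9313/10000
4 2 459/500
5 5/2 1821/2000
6 3 8897/10000
7 7/2 4323/5000
DF(0.5y) is solved at step 1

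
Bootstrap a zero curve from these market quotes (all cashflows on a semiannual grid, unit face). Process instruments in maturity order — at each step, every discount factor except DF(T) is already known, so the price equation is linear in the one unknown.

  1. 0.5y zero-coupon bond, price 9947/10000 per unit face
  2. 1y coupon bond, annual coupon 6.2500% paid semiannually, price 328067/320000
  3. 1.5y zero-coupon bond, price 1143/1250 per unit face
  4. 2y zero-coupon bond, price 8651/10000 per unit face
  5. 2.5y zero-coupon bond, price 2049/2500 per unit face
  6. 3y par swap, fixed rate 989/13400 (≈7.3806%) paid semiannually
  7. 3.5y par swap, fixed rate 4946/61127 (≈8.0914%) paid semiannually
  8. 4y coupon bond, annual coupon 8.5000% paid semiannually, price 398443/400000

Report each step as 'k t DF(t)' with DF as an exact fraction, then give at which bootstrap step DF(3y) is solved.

1 1/2 9947/10000
2 1 241/250
3 3/2 1143/1250
4 2 8651/10000
5 5/2 2049/2500
6 3 4011/5000
7 7/2 7527/10000
8 4 7063/10000
DF(3y) is solved at step 6

step 1 [0.5y] zero: DF = P = 9947/10000 ≈ 0.994700
step 2 [1y] bond c/2=1/32: DF=(328067/320000 − 1/32·(0.994700))/(1+1/32) = 241/250 ≈ 0.964000
step 3 [1.5y] zero: DF = P = 1143/1250 ≈ 0.914400
step 4 [2y] zero: DF = P = 8651/10000 ≈ 0.865100
step 5 [2.5y] zero: DF = P = 2049/2500 ≈ 0.819600
step 6 [3y] swap r/2=989/26800: DF=(1 − 989/26800·(0.994700+0.964000+0.914400+0.865100+0.819600))/(1+989/26800) = 4011/5000 ≈ 0.802200
step 7 [3.5y] swap r/2=2473/61127: DF=(1 − 2473/61127·(0.994700+0.964000+0.914400+0.865100+0.819600+0.802200))/(1+2473/61127) = 7527/10000 ≈ 0.752700
step 8 [4y] bond c/2=17/400: DF=(398443/400000 − 17/400·(0.994700+0.964000+0.914400+0.865100+0.819600+0.802200+0.752700))/(1+17/400) = 7063/10000 ≈ 0.706300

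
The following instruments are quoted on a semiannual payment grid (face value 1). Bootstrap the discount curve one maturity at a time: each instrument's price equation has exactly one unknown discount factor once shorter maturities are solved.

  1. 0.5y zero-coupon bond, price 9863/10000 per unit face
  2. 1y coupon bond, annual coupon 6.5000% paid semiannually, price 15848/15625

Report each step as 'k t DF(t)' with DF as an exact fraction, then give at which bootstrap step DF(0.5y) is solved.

step 1 [0.5y] zero: DF = P = 9863/10000 ≈ 0.986300
step 2 [1y] bond c/2=13/400: DF=(15848/15625 − 13/400·(0.986300))/(1+13/400) = 9513/10000 ≈ 0.951300

1 1/2 9863/10000
2 1 9513/10000
DF(0.5y) is solved at step 1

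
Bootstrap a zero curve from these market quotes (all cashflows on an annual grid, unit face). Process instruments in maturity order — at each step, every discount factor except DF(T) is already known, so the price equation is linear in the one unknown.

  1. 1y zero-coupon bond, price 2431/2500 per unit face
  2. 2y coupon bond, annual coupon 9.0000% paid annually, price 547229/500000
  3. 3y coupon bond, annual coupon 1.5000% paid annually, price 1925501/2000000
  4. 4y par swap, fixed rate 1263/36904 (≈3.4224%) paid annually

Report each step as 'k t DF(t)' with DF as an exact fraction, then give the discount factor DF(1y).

1 1 2431/2500
2 2 4619/5000
3 3 1841/2000
4 4 8737/10000
DF(1y) = 2431/2500 ≈ 0.972400

step 1 [1y] zero: DF = P = 2431/2500 ≈ 0.972400
step 2 [2y] bond c/1=9/100: DF=(547229/500000 − 9/100·(0.972400))/(1+9/100) = 4619/5000 ≈ 0.923800
step 3 [3y] bond c/1=3/200: DF=(1925501/2000000 − 3/200·(0.972400+0.923800))/(1+3/200) = 1841/2000 ≈ 0.920500
step 4 [4y] swap r/1=1263/36904: DF=(1 − 1263/36904·(0.972400+0.923800+0.920500))/(1+1263/36904) = 8737/10000 ≈ 0.873700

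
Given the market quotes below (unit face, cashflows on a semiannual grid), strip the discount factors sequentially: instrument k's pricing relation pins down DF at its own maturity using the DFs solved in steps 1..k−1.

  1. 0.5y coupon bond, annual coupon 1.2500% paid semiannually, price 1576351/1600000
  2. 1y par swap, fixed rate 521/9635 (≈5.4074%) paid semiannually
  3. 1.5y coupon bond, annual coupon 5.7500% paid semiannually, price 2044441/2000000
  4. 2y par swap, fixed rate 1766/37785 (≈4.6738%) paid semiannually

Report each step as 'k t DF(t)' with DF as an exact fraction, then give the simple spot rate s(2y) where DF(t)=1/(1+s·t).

step 1 [0.5y] bond c/2=1/160: DF=(1576351/1600000 − 1/160·(0))/(1+1/160) = 9791/10000 ≈ 0.979100
step 2 [1y] swap r/2=521/19270: DF=(1 − 521/19270·(0.979100))/(1+521/19270) = 9479/10000 ≈ 0.947900
step 3 [1.5y] bond c/2=23/800: DF=(2044441/2000000 − 23/800·(0.979100+0.947900))/(1+23/800) = 4699/5000 ≈ 0.939800
step 4 [2y] swap r/2=883/37785: DF=(1 − 883/37785·(0.979100+0.947900+0.939800))/(1+883/37785) = 9117/10000 ≈ 0.911700

1 1/2 9791/10000
2 1 9479/10000
3 3/2 4699/5000
4 2 9117/10000
s(2y) = (1/(9117/10000) − 1)/(2) = 883/18234 ≈ 4.8426%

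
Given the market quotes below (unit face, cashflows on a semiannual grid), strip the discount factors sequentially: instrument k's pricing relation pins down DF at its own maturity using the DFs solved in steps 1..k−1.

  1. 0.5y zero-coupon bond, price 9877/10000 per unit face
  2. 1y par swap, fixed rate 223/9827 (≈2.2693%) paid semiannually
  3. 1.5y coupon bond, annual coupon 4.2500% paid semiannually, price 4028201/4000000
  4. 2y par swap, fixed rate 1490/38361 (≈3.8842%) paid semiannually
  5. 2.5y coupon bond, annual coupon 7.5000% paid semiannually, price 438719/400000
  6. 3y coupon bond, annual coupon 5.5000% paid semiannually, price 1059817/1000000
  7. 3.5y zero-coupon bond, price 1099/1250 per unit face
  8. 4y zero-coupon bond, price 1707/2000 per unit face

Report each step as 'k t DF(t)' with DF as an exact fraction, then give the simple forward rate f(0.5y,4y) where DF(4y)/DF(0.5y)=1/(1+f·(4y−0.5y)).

1 1/2 9877/10000
2 1 9777/10000
3 3/2 2363/2500
4 2 1851/2000
5 5/2 1837/2000
6 3 4521/5000
7 7/2 1099/1250
8 4 1707/2000
f(0.5y,4y) = ((9877/10000)/(1707/2000) − 1)/(7/2) = 2684/59745 ≈ 4.4924%

step 1 [0.5y] zero: DF = P = 9877/10000 ≈ 0.987700
step 2 [1y] swap r/2=223/19654: DF=(1 − 223/19654·(0.987700))/(1+223/19654) = 9777/10000 ≈ 0.977700
step 3 [1.5y] bond c/2=17/800: DF=(4028201/4000000 − 17/800·(0.987700+0.977700))/(1+17/800) = 2363/2500 ≈ 0.945200
step 4 [2y] swap r/2=745/38361: DF=(1 − 745/38361·(0.987700+0.977700+0.945200))/(1+745/38361) = 1851/2000 ≈ 0.925500
step 5 [2.5y] bond c/2=3/80: DF=(438719/400000 − 3/80·(0.987700+0.977700+0.945200+0.925500))/(1+3/80) = 1837/2000 ≈ 0.918500
step 6 [3y] bond c/2=11/400: DF=(1059817/1000000 − 11/400·(0.987700+0.977700+0.945200+0.925500+0.918500))/(1+11/400) = 4521/5000 ≈ 0.904200
step 7 [3.5y] zero: DF = P = 1099/1250 ≈ 0.879200
step 8 [4y] zero: DF = P = 1707/2000 ≈ 0.853500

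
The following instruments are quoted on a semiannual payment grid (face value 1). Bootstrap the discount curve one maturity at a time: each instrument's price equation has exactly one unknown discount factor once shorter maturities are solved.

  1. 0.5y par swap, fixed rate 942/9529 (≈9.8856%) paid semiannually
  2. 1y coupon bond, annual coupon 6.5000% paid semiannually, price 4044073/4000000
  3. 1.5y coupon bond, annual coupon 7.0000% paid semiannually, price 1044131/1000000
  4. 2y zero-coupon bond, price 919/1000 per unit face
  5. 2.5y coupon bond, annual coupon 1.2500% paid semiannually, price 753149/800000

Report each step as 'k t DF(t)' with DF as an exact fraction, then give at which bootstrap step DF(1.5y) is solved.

1 1/2 9529/10000
2 1 2373/2500
3 3/2 1889/2000
4 2 919/1000
5 5/2 4561/5000
DF(1.5y) is solved at step 3

step 1 [0.5y] swap r/2=471/9529: DF=(1 − 471/9529·(0))/(1+471/9529) = 9529/10000 ≈ 0.952900
step 2 [1y] bond c/2=13/400: DF=(4044073/4000000 − 13/400·(0.952900))/(1+13/400) = 2373/2500 ≈ 0.949200
step 3 [1.5y] bond c/2=7/200: DF=(1044131/1000000 − 7/200·(0.952900+0.949200))/(1+7/200) = 1889/2000 ≈ 0.944500
step 4 [2y] zero: DF = P = 919/1000 ≈ 0.919000
step 5 [2.5y] bond c/2=1/160: DF=(753149/800000 − 1/160·(0.952900+0.949200+0.944500+0.919000))/(1+1/160) = 4561/5000 ≈ 0.912200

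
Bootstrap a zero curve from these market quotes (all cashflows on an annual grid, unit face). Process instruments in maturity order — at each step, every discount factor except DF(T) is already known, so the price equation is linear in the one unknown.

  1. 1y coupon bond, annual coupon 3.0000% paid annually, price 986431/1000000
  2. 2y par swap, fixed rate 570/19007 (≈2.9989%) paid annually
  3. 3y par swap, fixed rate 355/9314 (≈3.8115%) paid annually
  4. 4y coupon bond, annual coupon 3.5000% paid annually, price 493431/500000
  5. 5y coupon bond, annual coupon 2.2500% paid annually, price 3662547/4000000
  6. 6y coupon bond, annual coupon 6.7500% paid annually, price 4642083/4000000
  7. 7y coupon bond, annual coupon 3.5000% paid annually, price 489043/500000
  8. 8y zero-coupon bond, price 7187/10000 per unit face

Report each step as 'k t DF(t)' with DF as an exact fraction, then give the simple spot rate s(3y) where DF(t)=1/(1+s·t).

step 1 [1y] bond c/1=3/100: DF=(986431/1000000 − 3/100·(0))/(1+3/100) = 9577/10000 ≈ 0.957700
step 2 [2y] swap r/1=570/19007: DF=(1 − 570/19007·(0.957700))/(1+570/19007) = 943/1000 ≈ 0.943000
step 3 [3y] swap r/1=355/9314: DF=(1 − 355/9314·(0.957700+0.943000))/(1+355/9314) = 1787/2000 ≈ 0.893500
step 4 [4y] bond c/1=7/200: DF=(493431/500000 − 7/200·(0.957700+0.943000+0.893500))/(1+7/200) = 859/1000 ≈ 0.859000
step 5 [5y] bond c/1=9/400: DF=(3662547/4000000 − 9/400·(0.957700+0.943000+0.893500+0.859000))/(1+9/400) = 8151/10000 ≈ 0.815100
step 6 [6y] bond c/1=27/400: DF=(4642083/4000000 − 27/400·(0.957700+0.943000+0.893500+0.859000+0.815100))/(1+27/400) = 4023/5000 ≈ 0.804600
step 7 [7y] bond c/1=7/200: DF=(489043/500000 − 7/200·(0.957700+0.943000+0.893500+0.859000+0.815100+0.804600))/(1+7/200) = 7667/10000 ≈ 0.766700
step 8 [8y] zero: DF = P = 7187/10000 ≈ 0.718700

1 1 9577/10000
2 2 943/1000
3 3 1787/2000
4 4 859/1000
5 5 8151/10000
6 6 4023/5000
7 7 7667/10000
8 8 7187/10000
s(3y) = (1/(1787/2000) − 1)/(3) = 71/1787 ≈ 3.9731%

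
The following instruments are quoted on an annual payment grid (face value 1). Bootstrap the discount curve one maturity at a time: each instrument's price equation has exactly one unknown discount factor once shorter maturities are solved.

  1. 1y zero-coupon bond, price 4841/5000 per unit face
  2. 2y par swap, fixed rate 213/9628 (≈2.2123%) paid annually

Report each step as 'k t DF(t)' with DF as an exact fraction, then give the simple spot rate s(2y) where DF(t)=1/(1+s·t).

step 1 [1y] zero: DF = P = 4841/5000 ≈ 0.968200
step 2 [2y] swap r/1=213/9628: DF=(1 − 213/9628·(0.968200))/(1+213/9628) = 4787/5000 ≈ 0.957400

1 1 4841/5000
2 2 4787/5000
s(2y) = (1/(4787/5000) − 1)/(2) = 213/9574 ≈ 2.2248%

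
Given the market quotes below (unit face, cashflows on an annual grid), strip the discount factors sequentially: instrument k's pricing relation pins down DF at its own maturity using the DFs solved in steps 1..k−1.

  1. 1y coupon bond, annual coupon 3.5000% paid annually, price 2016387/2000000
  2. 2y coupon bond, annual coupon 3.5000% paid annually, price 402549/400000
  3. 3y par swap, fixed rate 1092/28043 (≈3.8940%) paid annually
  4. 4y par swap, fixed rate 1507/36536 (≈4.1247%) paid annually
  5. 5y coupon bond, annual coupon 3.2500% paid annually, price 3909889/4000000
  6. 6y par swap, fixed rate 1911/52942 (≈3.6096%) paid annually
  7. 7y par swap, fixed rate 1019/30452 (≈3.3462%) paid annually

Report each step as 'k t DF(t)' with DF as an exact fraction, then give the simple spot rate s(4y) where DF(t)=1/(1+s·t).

1 1 9741/10000
2 2 4697/5000
3 3 2227/2500
4 4 8493/10000
5 5 8317/10000
6 6 8089/10000
7 7 3981/5000
s(4y) = (1/(8493/10000) − 1)/(4) = 1507/33972 ≈ 4.4360%

step 1 [1y] bond c/1=7/200: DF=(2016387/2000000 − 7/200·(0))/(1+7/200) = 9741/10000 ≈ 0.974100
step 2 [2y] bond c/1=7/200: DF=(402549/400000 − 7/200·(0.974100))/(1+7/200) = 4697/5000 ≈ 0.939400
step 3 [3y] swap r/1=1092/28043: DF=(1 − 1092/28043·(0.974100+0.939400))/(1+1092/28043) = 2227/2500 ≈ 0.890800
step 4 [4y] swap r/1=1507/36536: DF=(1 − 1507/36536·(0.974100+0.939400+0.890800))/(1+1507/36536) = 8493/10000 ≈ 0.849300
step 5 [5y] bond c/1=13/400: DF=(3909889/4000000 − 13/400·(0.974100+0.939400+0.890800+0.849300))/(1+13/400) = 8317/10000 ≈ 0.831700
step 6 [6y] swap r/1=1911/52942: DF=(1 − 1911/52942·(0.974100+0.939400+0.890800+0.849300+0.831700))/(1+1911/52942) = 8089/10000 ≈ 0.808900
step 7 [7y] swap r/1=1019/30452: DF=(1 − 1019/30452·(0.974100+0.939400+0.890800+0.849300+0.831700+0.808900))/(1+1019/30452) = 3981/5000 ≈ 0.796200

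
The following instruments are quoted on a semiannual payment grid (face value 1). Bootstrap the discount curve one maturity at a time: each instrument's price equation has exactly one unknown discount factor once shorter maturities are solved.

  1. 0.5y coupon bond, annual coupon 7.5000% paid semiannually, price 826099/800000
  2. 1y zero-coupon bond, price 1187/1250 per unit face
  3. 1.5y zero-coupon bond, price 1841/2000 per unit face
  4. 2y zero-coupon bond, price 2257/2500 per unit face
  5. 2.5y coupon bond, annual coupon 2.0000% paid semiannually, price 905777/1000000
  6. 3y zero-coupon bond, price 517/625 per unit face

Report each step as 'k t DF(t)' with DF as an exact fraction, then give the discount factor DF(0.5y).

1 1/2 9953/10000
2 1 1187/1250
3 3/2 1841/2000
4 2 2257/2500
5 5/2 1719/2000
6 3 517/625
DF(0.5y) = 9953/10000 ≈ 0.995300

step 1 [0.5y] bond c/2=3/80: DF=(826099/800000 − 3/80·(0))/(1+3/80) = 9953/10000 ≈ 0.995300
step 2 [1y] zero: DF = P = 1187/1250 ≈ 0.949600
step 3 [1.5y] zero: DF = P = 1841/2000 ≈ 0.920500
step 4 [2y] zero: DF = P = 2257/2500 ≈ 0.902800
step 5 [2.5y] bond c/2=1/100: DF=(905777/1000000 − 1/100·(0.995300+0.949600+0.920500+0.902800))/(1+1/100) = 1719/2000 ≈ 0.859500
step 6 [3y] zero: DF = P = 517/625 ≈ 0.827200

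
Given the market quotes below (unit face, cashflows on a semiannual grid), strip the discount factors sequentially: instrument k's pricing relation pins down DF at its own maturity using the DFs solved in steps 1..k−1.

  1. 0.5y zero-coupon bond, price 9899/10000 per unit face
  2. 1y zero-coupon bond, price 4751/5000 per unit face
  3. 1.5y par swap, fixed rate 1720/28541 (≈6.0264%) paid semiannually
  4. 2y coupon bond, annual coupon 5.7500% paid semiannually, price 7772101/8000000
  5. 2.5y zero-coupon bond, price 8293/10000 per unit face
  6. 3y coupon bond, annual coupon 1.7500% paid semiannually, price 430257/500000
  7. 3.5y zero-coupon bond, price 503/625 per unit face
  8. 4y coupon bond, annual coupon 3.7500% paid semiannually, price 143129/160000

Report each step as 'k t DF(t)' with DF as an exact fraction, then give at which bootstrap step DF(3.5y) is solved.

1 1/2 9899/10000
2 1 4751/5000
3 3/2 457/500
4 2 4323/5000
5 5/2 8293/10000
6 3 1017/1250
7 7/2 503/625
8 4 3823/5000
DF(3.5y) is solved at step 7

step 1 [0.5y] zero: DF = P = 9899/10000 ≈ 0.989900
step 2 [1y] zero: DF = P = 4751/5000 ≈ 0.950200
step 3 [1.5y] swap r/2=860/28541: DF=(1 − 860/28541·(0.989900+0.950200))/(1+860/28541) = 457/500 ≈ 0.914000
step 4 [2y] bond c/2=23/800: DF=(7772101/8000000 − 23/800·(0.989900+0.950200+0.914000))/(1+23/800) = 4323/5000 ≈ 0.864600
step 5 [2.5y] zero: DF = P = 8293/10000 ≈ 0.829300
step 6 [3y] bond c/2=7/800: DF=(430257/500000 − 7/800·(0.989900+0.950200+0.914000+0.864600+0.829300))/(1+7/800) = 1017/1250 ≈ 0.813600
step 7 [3.5y] zero: DF = P = 503/625 ≈ 0.804800
step 8 [4y] bond c/2=3/160: DF=(143129/160000 − 3/160·(0.989900+0.950200+0.914000+0.864600+0.829300+0.813600+0.804800))/(1+3/160) = 3823/5000 ≈ 0.764600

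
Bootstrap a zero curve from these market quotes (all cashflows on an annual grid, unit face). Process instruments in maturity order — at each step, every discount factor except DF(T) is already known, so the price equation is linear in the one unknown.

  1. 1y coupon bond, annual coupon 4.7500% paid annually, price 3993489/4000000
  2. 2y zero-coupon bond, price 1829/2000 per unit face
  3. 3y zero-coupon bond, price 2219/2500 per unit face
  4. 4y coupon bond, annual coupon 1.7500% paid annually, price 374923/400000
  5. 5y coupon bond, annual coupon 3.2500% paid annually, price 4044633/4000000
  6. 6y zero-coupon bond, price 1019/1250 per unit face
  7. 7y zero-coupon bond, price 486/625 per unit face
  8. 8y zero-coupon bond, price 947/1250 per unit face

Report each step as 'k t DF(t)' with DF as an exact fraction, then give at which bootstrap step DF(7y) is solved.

step 1 [1y] bond c/1=19/400: DF=(3993489/4000000 − 19/400·(0))/(1+19/400) = 9531/10000 ≈ 0.953100
step 2 [2y] zero: DF = P = 1829/2000 ≈ 0.914500
step 3 [3y] zero: DF = P = 2219/2500 ≈ 0.887600
step 4 [4y] bond c/1=7/400: DF=(374923/400000 − 7/400·(0.953100+0.914500+0.887600))/(1+7/400) = 4369/5000 ≈ 0.873800
step 5 [5y] bond c/1=13/400: DF=(4044633/4000000 − 13/400·(0.953100+0.914500+0.887600+0.873800))/(1+13/400) = 8651/10000 ≈ 0.865100
step 6 [6y] zero: DF = P = 1019/1250 ≈ 0.815200
step 7 [7y] zero: DF = P = 486/625 ≈ 0.777600
step 8 [8y] zero: DF = P = 947/1250 ≈ 0.757600

1 1 9531/10000
2 2 1829/2000
3 3 2219/2500
4 4 4369/5000
5 5 8651/10000
6 6 1019/1250
7 7 486/625
8 8 947/1250
DF(7y) is solved at step 7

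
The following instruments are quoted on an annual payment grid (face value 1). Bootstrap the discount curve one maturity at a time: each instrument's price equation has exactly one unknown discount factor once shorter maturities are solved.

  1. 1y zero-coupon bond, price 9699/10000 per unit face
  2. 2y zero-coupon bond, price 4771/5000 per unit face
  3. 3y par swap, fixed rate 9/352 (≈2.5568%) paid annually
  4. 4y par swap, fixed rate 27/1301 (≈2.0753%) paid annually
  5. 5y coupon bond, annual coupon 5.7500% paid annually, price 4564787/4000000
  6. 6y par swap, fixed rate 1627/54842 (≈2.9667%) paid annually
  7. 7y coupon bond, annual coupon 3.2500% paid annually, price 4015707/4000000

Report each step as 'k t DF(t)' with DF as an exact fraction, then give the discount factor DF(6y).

step 1 [1y] zero: DF = P = 9699/10000 ≈ 0.969900
step 2 [2y] zero: DF = P = 4771/5000 ≈ 0.954200
step 3 [3y] swap r/1=9/352: DF=(1 − 9/352·(0.969900+0.954200))/(1+9/352) = 9271/10000 ≈ 0.927100
step 4 [4y] swap r/1=27/1301: DF=(1 − 27/1301·(0.969900+0.954200+0.927100))/(1+27/1301) = 9217/10000 ≈ 0.921700
step 5 [5y] bond c/1=23/400: DF=(4564787/4000000 − 23/400·(0.969900+0.954200+0.927100+0.921700))/(1+23/400) = 437/500 ≈ 0.874000
step 6 [6y] swap r/1=1627/54842: DF=(1 − 1627/54842·(0.969900+0.954200+0.927100+0.921700+0.874000))/(1+1627/54842) = 8373/10000 ≈ 0.837300
step 7 [7y] bond c/1=13/400: DF=(4015707/4000000 − 13/400·(0.969900+0.954200+0.927100+0.921700+0.874000+0.837300))/(1+13/400) = 7997/10000 ≈ 0.799700

1 1 9699/10000
2 2 4771/5000
3 3 9271/10000
4 4 9217/10000
5 5 437/500
6 6 8373/10000
7 7 7997/10000
DF(6y) = 8373/10000 ≈ 0.837300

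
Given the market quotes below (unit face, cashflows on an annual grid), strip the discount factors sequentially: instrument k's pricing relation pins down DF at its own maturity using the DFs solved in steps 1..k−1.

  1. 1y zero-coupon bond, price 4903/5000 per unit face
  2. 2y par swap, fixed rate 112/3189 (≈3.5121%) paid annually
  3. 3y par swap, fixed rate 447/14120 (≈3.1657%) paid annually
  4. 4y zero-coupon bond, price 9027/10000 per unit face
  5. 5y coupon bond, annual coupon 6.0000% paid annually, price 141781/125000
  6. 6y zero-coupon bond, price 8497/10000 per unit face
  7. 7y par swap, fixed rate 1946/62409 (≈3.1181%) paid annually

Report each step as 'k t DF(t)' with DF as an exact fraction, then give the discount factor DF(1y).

step 1 [1y] zero: DF = P = 4903/5000 ≈ 0.980600
step 2 [2y] swap r/1=112/3189: DF=(1 − 112/3189·(0.980600))/(1+112/3189) = 583/625 ≈ 0.932800
step 3 [3y] swap r/1=447/14120: DF=(1 − 447/14120·(0.980600+0.932800))/(1+447/14120) = 4553/5000 ≈ 0.910600
step 4 [4y] zero: DF = P = 9027/10000 ≈ 0.902700
step 5 [5y] bond c/1=3/50: DF=(141781/125000 − 3/50·(0.980600+0.932800+0.910600+0.902700))/(1+3/50) = 8591/10000 ≈ 0.859100
step 6 [6y] zero: DF = P = 8497/10000 ≈ 0.849700
step 7 [7y] swap r/1=1946/62409: DF=(1 − 1946/62409·(0.980600+0.932800+0.910600+0.902700+0.859100+0.849700))/(1+1946/62409) = 4027/5000 ≈ 0.805400

1 1 4903/5000
2 2 583/625
3 3 4553/5000
4 4 9027/10000
5 5 8591/10000
6 6 8497/10000
7 7 4027/5000
DF(1y) = 4903/5000 ≈ 0.980600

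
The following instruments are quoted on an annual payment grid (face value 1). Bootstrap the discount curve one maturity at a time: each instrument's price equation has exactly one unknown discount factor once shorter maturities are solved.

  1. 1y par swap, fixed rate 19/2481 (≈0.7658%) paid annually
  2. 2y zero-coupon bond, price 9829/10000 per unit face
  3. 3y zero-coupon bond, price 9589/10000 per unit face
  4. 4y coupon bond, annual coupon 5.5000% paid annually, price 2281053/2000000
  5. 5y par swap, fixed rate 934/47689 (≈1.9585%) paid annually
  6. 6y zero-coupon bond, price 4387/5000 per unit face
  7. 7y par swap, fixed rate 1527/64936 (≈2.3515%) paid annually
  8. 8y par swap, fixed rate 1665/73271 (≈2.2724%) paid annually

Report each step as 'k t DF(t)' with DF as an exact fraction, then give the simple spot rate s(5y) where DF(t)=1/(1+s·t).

1 1 2481/2500
2 2 9829/10000
3 3 9589/10000
4 4 9281/10000
5 5 4533/5000
6 6 4387/5000
7 7 8473/10000
8 8 1667/2000
s(5y) = (1/(4533/5000) − 1)/(5) = 467/22665 ≈ 2.0604%

step 1 [1y] swap r/1=19/2481: DF=(1 − 19/2481·(0))/(1+19/2481) = 2481/2500 ≈ 0.992400
step 2 [2y] zero: DF = P = 9829/10000 ≈ 0.982900
step 3 [3y] zero: DF = P = 9589/10000 ≈ 0.958900
step 4 [4y] bond c/1=11/200: DF=(2281053/2000000 − 11/200·(0.992400+0.982900+0.958900))/(1+11/200) = 9281/10000 ≈ 0.928100
step 5 [5y] swap r/1=934/47689: DF=(1 − 934/47689·(0.992400+0.982900+0.958900+0.928100))/(1+934/47689) = 4533/5000 ≈ 0.906600
step 6 [6y] zero: DF = P = 4387/5000 ≈ 0.877400
step 7 [7y] swap r/1=1527/64936: DF=(1 − 1527/64936·(0.992400+0.982900+0.958900+0.928100+0.906600+0.877400))/(1+1527/64936) = 8473/10000 ≈ 0.847300
step 8 [8y] swap r/1=1665/73271: DF=(1 − 1665/73271·(0.992400+0.982900+0.958900+0.928100+0.906600+0.877400+0.847300))/(1+1665/73271) = 1667/2000 ≈ 0.833500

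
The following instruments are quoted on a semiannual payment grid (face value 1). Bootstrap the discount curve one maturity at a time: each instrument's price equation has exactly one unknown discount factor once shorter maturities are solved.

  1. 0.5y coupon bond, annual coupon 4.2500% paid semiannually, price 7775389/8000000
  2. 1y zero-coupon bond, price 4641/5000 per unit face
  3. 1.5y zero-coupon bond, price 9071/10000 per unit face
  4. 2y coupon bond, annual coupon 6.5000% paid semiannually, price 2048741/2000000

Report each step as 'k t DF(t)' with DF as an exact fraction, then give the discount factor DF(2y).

1 1/2 9517/10000
2 1 4641/5000
3 3/2 9071/10000
4 2 2261/2500
DF(2y) = 2261/2500 ≈ 0.904400

step 1 [0.5y] bond c/2=17/800: DF=(7775389/8000000 − 17/800·(0))/(1+17/800) = 9517/10000 ≈ 0.951700
step 2 [1y] zero: DF = P = 4641/5000 ≈ 0.928200
step 3 [1.5y] zero: DF = P = 9071/10000 ≈ 0.907100
step 4 [2y] bond c/2=13/400: DF=(2048741/2000000 − 13/400·(0.951700+0.928200+0.907100))/(1+13/400) = 2261/2500 ≈ 0.904400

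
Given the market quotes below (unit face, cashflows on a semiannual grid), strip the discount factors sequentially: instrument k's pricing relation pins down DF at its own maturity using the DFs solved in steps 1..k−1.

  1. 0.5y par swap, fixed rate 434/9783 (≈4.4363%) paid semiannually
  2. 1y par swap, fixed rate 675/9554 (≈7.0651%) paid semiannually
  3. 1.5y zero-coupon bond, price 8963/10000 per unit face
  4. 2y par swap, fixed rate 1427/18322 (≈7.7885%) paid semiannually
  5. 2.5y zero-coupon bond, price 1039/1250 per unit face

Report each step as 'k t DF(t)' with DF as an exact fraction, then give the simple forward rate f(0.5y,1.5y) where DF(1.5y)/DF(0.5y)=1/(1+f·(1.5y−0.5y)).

1 1/2 9783/10000
2 1 373/400
3 3/2 8963/10000
4 2 8573/10000
5 5/2 1039/1250
f(0.5y,1.5y) = ((9783/10000)/(8963/10000) − 1)/(1) = 820/8963 ≈ 9.1487%

step 1 [0.5y] swap r/2=217/9783: DF=(1 − 217/9783·(0))/(1+217/9783) = 9783/10000 ≈ 0.978300
step 2 [1y] swap r/2=675/19108: DF=(1 − 675/19108·(0.978300))/(1+675/19108) = 373/400 ≈ 0.932500
step 3 [1.5y] zero: DF = P = 8963/10000 ≈ 0.896300
step 4 [2y] swap r/2=1427/36644: DF=(1 − 1427/36644·(0.978300+0.932500+0.896300))/(1+1427/36644) = 8573/10000 ≈ 0.857300
step 5 [2.5y] zero: DF = P = 1039/1250 ≈ 0.831200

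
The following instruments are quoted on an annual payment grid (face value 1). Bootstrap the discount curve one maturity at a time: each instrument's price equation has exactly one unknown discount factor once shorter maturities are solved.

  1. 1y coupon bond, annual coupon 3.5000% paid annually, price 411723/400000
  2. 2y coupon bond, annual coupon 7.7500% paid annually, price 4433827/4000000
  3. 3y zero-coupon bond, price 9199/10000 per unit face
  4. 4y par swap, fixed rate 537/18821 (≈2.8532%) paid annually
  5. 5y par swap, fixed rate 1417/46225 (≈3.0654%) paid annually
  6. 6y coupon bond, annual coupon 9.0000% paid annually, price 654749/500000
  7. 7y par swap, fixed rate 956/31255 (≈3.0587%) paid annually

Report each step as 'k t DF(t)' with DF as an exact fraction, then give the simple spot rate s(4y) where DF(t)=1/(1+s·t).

step 1 [1y] bond c/1=7/200: DF=(411723/400000 − 7/200·(0))/(1+7/200) = 1989/2000 ≈ 0.994500
step 2 [2y] bond c/1=31/400: DF=(4433827/4000000 − 31/400·(0.994500))/(1+31/400) = 2393/2500 ≈ 0.957200
step 3 [3y] zero: DF = P = 9199/10000 ≈ 0.919900
step 4 [4y] swap r/1=537/18821: DF=(1 − 537/18821·(0.994500+0.957200+0.919900))/(1+537/18821) = 4463/5000 ≈ 0.892600
step 5 [5y] swap r/1=1417/46225: DF=(1 − 1417/46225·(0.994500+0.957200+0.919900+0.892600))/(1+1417/46225) = 8583/10000 ≈ 0.858300
step 6 [6y] bond c/1=9/100: DF=(654749/500000 − 9/100·(0.994500+0.957200+0.919900+0.892600+0.858300))/(1+9/100) = 8197/10000 ≈ 0.819700
step 7 [7y] swap r/1=956/31255: DF=(1 − 956/31255·(0.994500+0.957200+0.919900+0.892600+0.858300+0.819700))/(1+956/31255) = 1011/1250 ≈ 0.808800

1 1 1989/2000
2 2 2393/2500
3 3 9199/10000
4 4 4463/5000
5 5 8583/10000
6 6 8197/10000
7 7 1011/1250
s(4y) = (1/(4463/5000) − 1)/(4) = 537/17852 ≈ 3.0081%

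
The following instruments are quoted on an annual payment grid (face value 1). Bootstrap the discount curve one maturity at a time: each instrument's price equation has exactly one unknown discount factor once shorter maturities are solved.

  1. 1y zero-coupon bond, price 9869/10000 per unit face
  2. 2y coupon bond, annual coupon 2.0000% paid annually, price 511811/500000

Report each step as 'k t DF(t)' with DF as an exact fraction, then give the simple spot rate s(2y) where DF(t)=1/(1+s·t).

step 1 [1y] zero: DF = P = 9869/10000 ≈ 0.986900
step 2 [2y] bond c/1=1/50: DF=(511811/500000 − 1/50·(0.986900))/(1+1/50) = 4921/5000 ≈ 0.984200

1 1 9869/10000
2 2 4921/5000
s(2y) = (1/(4921/5000) − 1)/(2) = 79/9842 ≈ 0.8027%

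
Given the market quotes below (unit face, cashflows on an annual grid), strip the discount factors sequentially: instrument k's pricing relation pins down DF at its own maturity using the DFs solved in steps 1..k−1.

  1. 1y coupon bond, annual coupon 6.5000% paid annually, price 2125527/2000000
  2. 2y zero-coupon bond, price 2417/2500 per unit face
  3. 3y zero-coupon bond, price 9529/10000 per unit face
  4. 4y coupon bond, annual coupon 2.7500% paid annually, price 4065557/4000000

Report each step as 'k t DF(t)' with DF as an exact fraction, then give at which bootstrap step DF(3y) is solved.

step 1 [1y] bond c/1=13/200: DF=(2125527/2000000 − 13/200·(0))/(1+13/200) = 9979/10000 ≈ 0.997900
step 2 [2y] zero: DF = P = 2417/2500 ≈ 0.966800
step 3 [3y] zero: DF = P = 9529/10000 ≈ 0.952900
step 4 [4y] bond c/1=11/400: DF=(4065557/4000000 − 11/400·(0.997900+0.966800+0.952900))/(1+11/400) = 9111/10000 ≈ 0.911100

1 1 9979/10000
2 2 2417/2500
3 3 9529/10000
4 4 9111/10000
DF(3y) is solved at step 3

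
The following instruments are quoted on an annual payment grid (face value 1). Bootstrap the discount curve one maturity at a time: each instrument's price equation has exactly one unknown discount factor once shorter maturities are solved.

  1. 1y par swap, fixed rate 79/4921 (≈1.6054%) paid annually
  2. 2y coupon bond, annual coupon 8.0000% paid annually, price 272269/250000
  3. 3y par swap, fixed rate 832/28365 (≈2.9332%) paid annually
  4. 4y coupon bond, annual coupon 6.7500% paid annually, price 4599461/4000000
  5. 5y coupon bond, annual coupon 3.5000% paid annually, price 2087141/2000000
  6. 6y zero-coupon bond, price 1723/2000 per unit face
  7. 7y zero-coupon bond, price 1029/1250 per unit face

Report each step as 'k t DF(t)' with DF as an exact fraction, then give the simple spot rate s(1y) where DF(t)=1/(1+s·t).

step 1 [1y] swap r/1=79/4921: DF=(1 − 79/4921·(0))/(1+79/4921) = 4921/5000 ≈ 0.984200
step 2 [2y] bond c/1=2/25: DF=(272269/250000 − 2/25·(0.984200))/(1+2/25) = 1871/2000 ≈ 0.935500
step 3 [3y] swap r/1=832/28365: DF=(1 − 832/28365·(0.984200+0.935500))/(1+832/28365) = 573/625 ≈ 0.916800
step 4 [4y] bond c/1=27/400: DF=(4599461/4000000 − 27/400·(0.984200+0.935500+0.916800))/(1+27/400) = 4489/5000 ≈ 0.897800
step 5 [5y] bond c/1=7/200: DF=(2087141/2000000 − 7/200·(0.984200+0.935500+0.916800+0.897800))/(1+7/200) = 441/500 ≈ 0.882000
step 6 [6y] zero: DF = P = 1723/2000 ≈ 0.861500
step 7 [7y] zero: DF = P = 1029/1250 ≈ 0.823200

1 1 4921/5000
2 2 1871/2000
3 3 573/625
4 4 4489/5000
5 5 441/500
6 6 1723/2000
7 7 1029/1250
s(1y) = (1/(4921/5000) − 1)/(1) = 79/4921 ≈ 1.6054%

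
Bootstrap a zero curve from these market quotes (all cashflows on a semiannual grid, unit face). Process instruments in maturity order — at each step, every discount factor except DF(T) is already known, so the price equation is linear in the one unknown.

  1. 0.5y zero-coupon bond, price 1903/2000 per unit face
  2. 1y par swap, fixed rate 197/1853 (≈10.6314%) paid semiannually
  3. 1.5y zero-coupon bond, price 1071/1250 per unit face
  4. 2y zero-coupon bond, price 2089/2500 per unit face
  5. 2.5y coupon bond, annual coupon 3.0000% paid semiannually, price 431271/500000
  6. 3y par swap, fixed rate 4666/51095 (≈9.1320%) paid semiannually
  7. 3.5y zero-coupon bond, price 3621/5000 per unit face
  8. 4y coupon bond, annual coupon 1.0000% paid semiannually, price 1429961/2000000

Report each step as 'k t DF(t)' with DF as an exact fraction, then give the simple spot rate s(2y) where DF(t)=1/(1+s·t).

step 1 [0.5y] zero: DF = P = 1903/2000 ≈ 0.951500
step 2 [1y] swap r/2=197/3706: DF=(1 − 197/3706·(0.951500))/(1+197/3706) = 1803/2000 ≈ 0.901500
step 3 [1.5y] zero: DF = P = 1071/1250 ≈ 0.856800
step 4 [2y] zero: DF = P = 2089/2500 ≈ 0.835600
step 5 [2.5y] bond c/2=3/200: DF=(431271/500000 − 3/200·(0.951500+0.901500+0.856800+0.835600))/(1+3/200) = 3987/5000 ≈ 0.797400
step 6 [3y] swap r/2=2333/51095: DF=(1 − 2333/51095·(0.951500+0.901500+0.856800+0.835600+0.797400))/(1+2333/51095) = 7667/10000 ≈ 0.766700
step 7 [3.5y] zero: DF = P = 3621/5000 ≈ 0.724200
step 8 [4y] bond c/2=1/200: DF=(1429961/2000000 − 1/200·(0.951500+0.901500+0.856800+0.835600+0.797400+0.766700+0.724200))/(1+1/200) = 853/1250 ≈ 0.682400

1 1/2 1903/2000
2 1 1803/2000
3 3/2 1071/1250
4 2 2089/2500
5 5/2 3987/5000
6 3 7667/10000
7 7/2 3621/5000
8 4 853/1250
s(2y) = (1/(2089/2500) − 1)/(2) = 411/4178 ≈ 9.8372%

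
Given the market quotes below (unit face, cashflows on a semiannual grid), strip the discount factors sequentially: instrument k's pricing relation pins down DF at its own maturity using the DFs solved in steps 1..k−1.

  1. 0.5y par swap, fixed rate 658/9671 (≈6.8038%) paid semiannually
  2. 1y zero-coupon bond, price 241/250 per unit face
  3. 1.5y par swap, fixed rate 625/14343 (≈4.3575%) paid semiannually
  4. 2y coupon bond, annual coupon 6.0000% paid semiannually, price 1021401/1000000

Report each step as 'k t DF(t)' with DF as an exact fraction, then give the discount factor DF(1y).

step 1 [0.5y] swap r/2=329/9671: DF=(1 − 329/9671·(0))/(1+329/9671) = 9671/10000 ≈ 0.967100
step 2 [1y] zero: DF = P = 241/250 ≈ 0.964000
step 3 [1.5y] swap r/2=625/28686: DF=(1 − 625/28686·(0.967100+0.964000))/(1+625/28686) = 15/16 ≈ 0.937500
step 4 [2y] bond c/2=3/100: DF=(1021401/1000000 − 3/100·(0.967100+0.964000+0.937500))/(1+3/100) = 9081/10000 ≈ 0.908100

1 1/2 9671/10000
2 1 241/250
3 3/2 15/16
4 2 9081/10000
DF(1y) = 241/250 ≈ 0.964000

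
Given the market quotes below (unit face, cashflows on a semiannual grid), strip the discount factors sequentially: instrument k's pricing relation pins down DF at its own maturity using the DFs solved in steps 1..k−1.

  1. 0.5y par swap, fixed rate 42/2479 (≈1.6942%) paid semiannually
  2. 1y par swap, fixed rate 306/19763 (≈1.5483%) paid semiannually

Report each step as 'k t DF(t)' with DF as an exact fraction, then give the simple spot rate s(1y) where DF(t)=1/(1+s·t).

1 1/2 2479/2500
2 1 9847/10000
s(1y) = (1/(9847/10000) − 1)/(1) = 153/9847 ≈ 1.5538%

step 1 [0.5y] swap r/2=21/2479: DF=(1 − 21/2479·(0))/(1+21/2479) = 2479/2500 ≈ 0.991600
step 2 [1y] swap r/2=153/19763: DF=(1 − 153/19763·(0.991600))/(1+153/19763) = 9847/10000 ≈ 0.984700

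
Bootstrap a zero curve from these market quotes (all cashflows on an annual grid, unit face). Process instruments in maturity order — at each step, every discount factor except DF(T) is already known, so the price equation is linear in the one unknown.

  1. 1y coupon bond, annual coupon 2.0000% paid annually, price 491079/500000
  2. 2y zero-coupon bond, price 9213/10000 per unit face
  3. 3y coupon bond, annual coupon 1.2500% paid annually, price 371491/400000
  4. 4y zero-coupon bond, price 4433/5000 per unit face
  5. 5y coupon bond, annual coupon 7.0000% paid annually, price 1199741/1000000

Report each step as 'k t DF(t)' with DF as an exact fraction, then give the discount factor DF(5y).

step 1 [1y] bond c/1=1/50: DF=(491079/500000 − 1/50·(0))/(1+1/50) = 9629/10000 ≈ 0.962900
step 2 [2y] zero: DF = P = 9213/10000 ≈ 0.921300
step 3 [3y] bond c/1=1/80: DF=(371491/400000 − 1/80·(0.962900+0.921300))/(1+1/80) = 447/500 ≈ 0.894000
step 4 [4y] zero: DF = P = 4433/5000 ≈ 0.886600
step 5 [5y] bond c/1=7/100: DF=(1199741/1000000 − 7/100·(0.962900+0.921300+0.894000+0.886600))/(1+7/100) = 1763/2000 ≈ 0.881500

1 1 9629/10000
2 2 9213/10000
3 3 447/500
4 4 4433/5000
5 5 1763/2000
DF(5y) = 1763/2000 ≈ 0.881500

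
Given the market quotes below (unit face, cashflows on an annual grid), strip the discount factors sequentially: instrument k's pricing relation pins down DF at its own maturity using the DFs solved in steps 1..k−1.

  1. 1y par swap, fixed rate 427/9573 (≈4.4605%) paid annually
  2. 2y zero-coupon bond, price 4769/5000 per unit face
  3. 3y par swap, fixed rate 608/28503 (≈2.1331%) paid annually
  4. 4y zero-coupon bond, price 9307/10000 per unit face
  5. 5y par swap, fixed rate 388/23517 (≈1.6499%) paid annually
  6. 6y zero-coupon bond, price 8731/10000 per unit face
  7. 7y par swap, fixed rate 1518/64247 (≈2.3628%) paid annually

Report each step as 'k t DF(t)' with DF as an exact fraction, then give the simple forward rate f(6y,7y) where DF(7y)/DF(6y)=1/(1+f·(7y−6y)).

step 1 [1y] swap r/1=427/9573: DF=(1 − 427/9573·(0))/(1+427/9573) = 9573/10000 ≈ 0.957300
step 2 [2y] zero: DF = P = 4769/5000 ≈ 0.953800
step 3 [3y] swap r/1=608/28503: DF=(1 − 608/28503·(0.957300+0.953800))/(1+608/28503) = 587/625 ≈ 0.939200
step 4 [4y] zero: DF = P = 9307/10000 ≈ 0.930700
step 5 [5y] swap r/1=388/23517: DF=(1 − 388/23517·(0.957300+0.953800+0.939200+0.930700))/(1+388/23517) = 1153/1250 ≈ 0.922400
step 6 [6y] zero: DF = P = 8731/10000 ≈ 0.873100
step 7 [7y] swap r/1=1518/64247: DF=(1 − 1518/64247·(0.957300+0.953800+0.939200+0.930700+0.922400+0.873100))/(1+1518/64247) = 4241/5000 ≈ 0.848200

1 1 9573/10000
2 2 4769/5000
3 3 587/625
4 4 9307/10000
5 5 1153/1250
6 6 8731/10000
7 7 4241/5000
f(6y,7y) = ((8731/10000)/(4241/5000) − 1)/(1) = 249/8482 ≈ 2.9356%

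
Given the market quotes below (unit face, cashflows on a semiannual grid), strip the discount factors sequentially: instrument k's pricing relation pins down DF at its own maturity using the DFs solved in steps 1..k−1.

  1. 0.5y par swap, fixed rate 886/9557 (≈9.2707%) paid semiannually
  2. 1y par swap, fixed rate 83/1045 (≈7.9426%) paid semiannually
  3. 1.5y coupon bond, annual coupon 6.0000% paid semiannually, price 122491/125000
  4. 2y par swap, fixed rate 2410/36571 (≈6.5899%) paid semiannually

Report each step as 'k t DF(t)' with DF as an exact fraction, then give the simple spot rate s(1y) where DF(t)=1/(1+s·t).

1 1/2 9557/10000
2 1 9253/10000
3 3/2 4483/5000
4 2 1759/2000
s(1y) = (1/(9253/10000) − 1)/(1) = 747/9253 ≈ 8.0731%

step 1 [0.5y] swap r/2=443/9557: DF=(1 − 443/9557·(0))/(1+443/9557) = 9557/10000 ≈ 0.955700
step 2 [1y] swap r/2=83/2090: DF=(1 − 83/2090·(0.955700))/(1+83/2090) = 9253/10000 ≈ 0.925300
step 3 [1.5y] bond c/2=3/100: DF=(122491/125000 − 3/100·(0.955700+0.925300))/(1+3/100) = 4483/5000 ≈ 0.896600
step 4 [2y] swap r/2=1205/36571: DF=(1 − 1205/36571·(0.955700+0.925300+0.896600))/(1+1205/36571) = 1759/2000 ≈ 0.879500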